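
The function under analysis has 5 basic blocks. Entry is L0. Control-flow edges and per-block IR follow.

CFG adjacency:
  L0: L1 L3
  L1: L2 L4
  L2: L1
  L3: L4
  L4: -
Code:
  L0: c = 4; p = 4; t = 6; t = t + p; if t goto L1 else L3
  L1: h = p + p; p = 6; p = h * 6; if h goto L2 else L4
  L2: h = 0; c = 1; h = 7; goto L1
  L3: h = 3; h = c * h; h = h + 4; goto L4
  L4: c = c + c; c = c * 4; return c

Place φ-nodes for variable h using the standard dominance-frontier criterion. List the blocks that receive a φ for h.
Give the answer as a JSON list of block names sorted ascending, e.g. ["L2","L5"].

idom tree: L1←L0 L2←L1 L3←L0 L4←L0
Join-block Dom:
  L1: preds {L0,L2}: {L0} ∩ {L0,L1,L2} = {L0}; idom=L0
  L4: preds {L1,L3}: {L0,L1} ∩ {L0,L3} = {L0}; idom=L0

Frontier:
  join L1 pred L0: · stop@L0
  join L1 pred L2: L2→L1 stop@L0
  join L4 pred L1: L1 stop@L0
  join L4 pred L3: L3 stop@L0
  DF(L0)=∅
  DF(L1)={L1,L4}
  DF(L2)={L1}
  DF(L3)={L4}
  DF(L4)=∅

φ for h: defs {L1,L2,L3}
  DF⁺ = {L1,L4}

Answer: ["L1", "L4"]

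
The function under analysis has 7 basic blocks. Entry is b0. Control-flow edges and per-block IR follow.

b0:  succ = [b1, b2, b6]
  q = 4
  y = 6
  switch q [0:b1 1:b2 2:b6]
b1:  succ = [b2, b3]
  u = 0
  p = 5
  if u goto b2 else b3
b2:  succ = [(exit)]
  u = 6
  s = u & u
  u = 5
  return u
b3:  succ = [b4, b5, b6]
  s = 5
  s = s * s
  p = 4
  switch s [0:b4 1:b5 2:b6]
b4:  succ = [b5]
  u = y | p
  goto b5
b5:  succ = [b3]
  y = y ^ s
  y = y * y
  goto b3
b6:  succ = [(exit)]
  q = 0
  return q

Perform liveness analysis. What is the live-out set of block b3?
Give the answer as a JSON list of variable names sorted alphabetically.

Block summaries:
  b0: def={q,y} ue=∅
  b1: def={p,u} ue=∅
  b2: def={s,u} ue=∅
  b3: def={p,s} ue=∅
  b4: def={u} ue={p,y}
  b5: def={y} ue={s,y}
  b6: def={q} ue=∅

Live sets:
  live b0: ∅→{y}
  live b1: {y}→{y}
  live b2: ∅→∅
  live b3: {y}→{p,s,y}
  live b4: {p,s,y}→{s,y}
  live b5: {s,y}→{y}
  live b6: ∅→∅

live-out(b3) = ["p", "s", "y"]

Answer: ["p", "s", "y"]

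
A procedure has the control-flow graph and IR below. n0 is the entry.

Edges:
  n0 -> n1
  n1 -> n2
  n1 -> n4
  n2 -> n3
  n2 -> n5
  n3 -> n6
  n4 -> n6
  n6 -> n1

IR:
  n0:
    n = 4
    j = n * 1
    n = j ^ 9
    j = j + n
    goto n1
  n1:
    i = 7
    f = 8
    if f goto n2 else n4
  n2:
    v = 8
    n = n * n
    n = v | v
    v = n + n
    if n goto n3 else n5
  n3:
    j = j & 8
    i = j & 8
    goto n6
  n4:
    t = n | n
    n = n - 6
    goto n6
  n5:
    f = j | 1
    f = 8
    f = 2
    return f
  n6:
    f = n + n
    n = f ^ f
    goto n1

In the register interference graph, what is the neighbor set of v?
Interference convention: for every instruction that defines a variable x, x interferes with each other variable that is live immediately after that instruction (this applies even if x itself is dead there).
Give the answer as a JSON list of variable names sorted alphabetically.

Per-block:
  n0 def {j,n} use ∅
  n1 def {f,i} use ∅
  n2 def {n,v} use {n}
  n3 def {i,j} use {j}
  n4 def {n,t} use {n}
  n5 def {f} use {j}
  n6 def {f,n} use {n}

Live sets:
  live n0: ∅→{j,n}
  live n1: {j,n}→{j,n}
  live n2: {j,n}→{j,n}
  live n3: {j,n}→{j,n}
  live n4: {j,n}→{j,n}
  live n5: {j}→∅
  live n6: {j,n}→{j,n}

Interfere edges:
  f — {j,n}
  i — {j,n}
  j — {f,i,n,t,v}
  n — {f,i,j,t,v}
  t — {j,n}
  v — {j,n}

N(v) = ["j", "n"]

Answer: ["j", "n"]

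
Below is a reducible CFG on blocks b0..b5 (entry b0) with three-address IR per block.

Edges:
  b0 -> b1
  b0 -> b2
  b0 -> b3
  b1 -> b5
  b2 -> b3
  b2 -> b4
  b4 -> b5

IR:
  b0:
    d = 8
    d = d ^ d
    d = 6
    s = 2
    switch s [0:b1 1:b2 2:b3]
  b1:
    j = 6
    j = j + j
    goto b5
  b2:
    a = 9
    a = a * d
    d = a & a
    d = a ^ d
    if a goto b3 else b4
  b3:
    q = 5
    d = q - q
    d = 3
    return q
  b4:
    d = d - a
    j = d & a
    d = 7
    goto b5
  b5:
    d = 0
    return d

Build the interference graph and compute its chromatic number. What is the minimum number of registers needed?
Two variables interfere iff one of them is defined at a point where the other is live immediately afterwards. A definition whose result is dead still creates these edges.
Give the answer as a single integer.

def/use:
  b0: {d,s} / ∅
  b1: {j} / ∅
  b2: {a,d} / {d}
  b3: {d,q} / ∅
  b4: {d,j} / {a,d}
  b5: {d} / ∅

Liveness:
  b0: in=∅ out={d}
  b1: in=∅ out=∅
  b2: in={d} out={a,d}
  b3: in=∅ out=∅
  b4: in={a,d} out=∅
  b5: in=∅ out=∅

Interfere edges:
  a: {d}
  d: {a,q,s}
  j: ∅
  q: {d}
  s: {d}

Registers:
  {a,d} pairwise interfere (2-clique) ⇒ χ ≥ 2
  2-colouring: R0={d,j}  R1={a,q,s}
  χ = 2

Answer: 2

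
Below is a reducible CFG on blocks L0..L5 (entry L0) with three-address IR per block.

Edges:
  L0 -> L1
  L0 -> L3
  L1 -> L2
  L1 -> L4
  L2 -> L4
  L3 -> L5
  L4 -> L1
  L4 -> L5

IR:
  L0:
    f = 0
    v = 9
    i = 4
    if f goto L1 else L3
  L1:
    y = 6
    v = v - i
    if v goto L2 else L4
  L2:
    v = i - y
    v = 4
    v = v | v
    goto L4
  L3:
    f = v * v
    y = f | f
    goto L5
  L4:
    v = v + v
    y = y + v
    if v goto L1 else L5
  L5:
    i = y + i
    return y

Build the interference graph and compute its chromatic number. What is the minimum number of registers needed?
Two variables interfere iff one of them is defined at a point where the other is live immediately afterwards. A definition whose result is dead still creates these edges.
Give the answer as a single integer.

Block summaries:
  L0: def={f,i,v} ue=∅
  L1: def={v,y} ue={i,v}
  L2: def={v} ue={i,y}
  L3: def={f,y} ue={v}
  L4: def={v,y} ue={v,y}
  L5: def={i} ue={i,y}

Live sets:
  L0 li=∅ lo={i,v}
  L1 li={i,v} lo={i,v,y}
  L2 li={i,y} lo={i,v,y}
  L3 li={i,v} lo={i,y}
  L4 li={i,v,y} lo={i,v,y}
  L5 li={i,y} lo=∅

Conflict graph:
  f — {i,v}
  i — {f,v,y}
  v — {f,i,y}
  y — {i,v}

Chromatic number:
  clique {f,i,v} ⇒ need ≥ 3
  assign f→R2 i→R0 v→R1 y→R2 — no edge inside a register ⇒ χ ≤ 3
  χ = 3

Answer: 3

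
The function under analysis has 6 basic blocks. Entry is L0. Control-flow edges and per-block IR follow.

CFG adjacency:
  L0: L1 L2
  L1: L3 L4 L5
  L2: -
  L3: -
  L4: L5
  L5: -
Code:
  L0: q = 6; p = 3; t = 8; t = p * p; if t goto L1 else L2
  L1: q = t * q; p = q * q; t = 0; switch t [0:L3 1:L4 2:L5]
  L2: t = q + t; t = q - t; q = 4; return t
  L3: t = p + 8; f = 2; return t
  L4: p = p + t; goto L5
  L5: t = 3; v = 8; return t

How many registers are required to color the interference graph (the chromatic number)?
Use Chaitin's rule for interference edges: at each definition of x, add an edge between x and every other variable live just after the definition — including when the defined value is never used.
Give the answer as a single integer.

Answer: 3

Derivation:
def/use:
  L0: def={p,q,t} ue=∅
  L1: def={p,q,t} ue={q,t}
  L2: def={q,t} ue={q,t}
  L3: def={f,t} ue={p}
  L4: def={p} ue={p,t}
  L5: def={t,v} ue=∅

Liveness:
  live L0: ∅→{q,t}
  live L1: {q,t}→{p,t}
  live L2: {q,t}→∅
  live L3: {p}→∅
  live L4: {p,t}→∅
  live L5: ∅→∅

Conflict graph:
  f: {t}
  p: {q,t}
  q: {p,t}
  t: {f,p,q,v}
  v: {t}

Colouring:
  clique {p,q,t} ⇒ need ≥ 3
  3-colouring: r0={t}  r1={f,p,v}  r2={q}
  χ = 3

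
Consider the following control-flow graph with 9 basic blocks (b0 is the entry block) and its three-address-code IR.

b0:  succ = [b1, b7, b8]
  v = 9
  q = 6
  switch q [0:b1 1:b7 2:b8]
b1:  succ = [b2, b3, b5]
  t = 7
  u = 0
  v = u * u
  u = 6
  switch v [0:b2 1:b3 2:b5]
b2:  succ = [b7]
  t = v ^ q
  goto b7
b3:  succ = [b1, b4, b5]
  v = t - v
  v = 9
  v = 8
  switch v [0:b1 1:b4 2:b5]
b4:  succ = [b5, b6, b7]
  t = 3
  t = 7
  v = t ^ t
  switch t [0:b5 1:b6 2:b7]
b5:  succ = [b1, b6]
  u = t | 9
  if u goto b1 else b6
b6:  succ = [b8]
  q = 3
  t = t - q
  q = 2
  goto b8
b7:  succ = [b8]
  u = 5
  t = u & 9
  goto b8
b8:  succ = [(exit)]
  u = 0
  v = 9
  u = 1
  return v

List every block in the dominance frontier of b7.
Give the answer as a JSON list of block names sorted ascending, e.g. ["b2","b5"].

Answer: ["b8"]

Analysis:
idom tree: b1←b0 b2←b1 b3←b1 b4←b3 b5←b1 b6←b1 b7←b0 b8←b0
Dom at joins:
  b1: preds {b0,b3,b5}: {b0} ∩ {b0,b1,b3} ∩ {b0,b1,b5} = {b0}; idom=b0
  b5: preds {b1,b3,b4}: {b0,b1} ∩ {b0,b1,b3} ∩ {b0,b1,b3,b4} = {b0,b1}; idom=b1
  b6: preds {b4,b5}: {b0,b1,b3,b4} ∩ {b0,b1,b5} = {b0,b1}; idom=b1
  b7: preds {b0,b2,b4}: {b0} ∩ {b0,b1,b2} ∩ {b0,b1,b3,b4} = {b0}; idom=b0
  b8: preds {b0,b6,b7}: {b0} ∩ {b0,b1,b6} ∩ {b0,b7} = {b0}; idom=b0

DF derivation:
  join b1 pred b0: · stop@b0
  join b1 pred b3: b3→b1 stop@b0
  join b1 pred b5: b5→b1 stop@b0
  join b5 pred b1: · stop@b1
  join b5 pred b3: b3 stop@b1
  join b5 pred b4: b4→b3 stop@b1
  join b6 pred b4: b4→b3 stop@b1
  join b6 pred b5: b5 stop@b1
  join b7 pred b0: · stop@b0
  join b7 pred b2: b2→b1 stop@b0
  join b7 pred b4: b4→b3→b1 stop@b0
  join b8 pred b0: · stop@b0
  join b8 pred b6: b6→b1 stop@b0
  join b8 pred b7: b7 stop@b0
  b0: DF=∅
  b1: DF={b1,b7,b8}
  b2: DF={b7}
  b3: DF={b1,b5,b6,b7}
  b4: DF={b5,b6,b7}
  b5: DF={b1,b6}
  b6: DF={b8}
  b7: DF={b8}
  b8: DF=∅

DF(b7) = ["b8"]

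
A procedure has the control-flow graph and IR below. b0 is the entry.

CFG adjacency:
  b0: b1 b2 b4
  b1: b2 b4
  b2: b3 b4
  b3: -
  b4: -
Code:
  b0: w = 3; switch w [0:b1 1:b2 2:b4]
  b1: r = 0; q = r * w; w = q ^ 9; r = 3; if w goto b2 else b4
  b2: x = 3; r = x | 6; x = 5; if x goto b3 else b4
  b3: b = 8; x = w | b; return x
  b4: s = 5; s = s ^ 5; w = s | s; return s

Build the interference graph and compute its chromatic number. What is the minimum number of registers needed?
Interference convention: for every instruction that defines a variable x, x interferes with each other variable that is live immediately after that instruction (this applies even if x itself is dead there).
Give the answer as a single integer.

Block summaries:
  b0 def {w} use ∅
  b1 def {q,r,w} use {w}
  b2 def {r,x} use ∅
  b3 def {b,x} use {w}
  b4 def {s,w} use ∅

Liveness:
  b0 li=∅ lo={w}
  b1 li={w} lo={w}
  b2 li={w} lo={w}
  b3 li={w} lo=∅
  b4 li=∅ lo=∅

Conflict graph:
  b — {w}
  q — ∅
  r — {w}
  s — {w}
  w — {b,r,s,x}
  x — {w}

Colouring:
  {b,w} pairwise interfere (2-clique) ⇒ χ ≥ 2
  assign b→r1 q→r0 r→r1 s→r1 w→r0 x→r1 — no edge inside a register ⇒ χ ≤ 2
  χ = 2

Answer: 2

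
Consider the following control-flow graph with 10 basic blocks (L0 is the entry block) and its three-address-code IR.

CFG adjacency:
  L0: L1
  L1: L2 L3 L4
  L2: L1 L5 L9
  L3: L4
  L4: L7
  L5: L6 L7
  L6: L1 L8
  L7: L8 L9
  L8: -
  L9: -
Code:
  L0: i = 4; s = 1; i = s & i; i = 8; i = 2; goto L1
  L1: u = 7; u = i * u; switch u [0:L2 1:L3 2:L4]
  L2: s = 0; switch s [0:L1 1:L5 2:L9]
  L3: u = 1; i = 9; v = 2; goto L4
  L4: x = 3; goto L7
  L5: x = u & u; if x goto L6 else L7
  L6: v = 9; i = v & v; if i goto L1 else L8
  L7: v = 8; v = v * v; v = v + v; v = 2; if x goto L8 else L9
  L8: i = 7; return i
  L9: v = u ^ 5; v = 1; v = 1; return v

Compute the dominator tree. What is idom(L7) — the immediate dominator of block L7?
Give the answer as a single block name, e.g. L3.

Answer: L1

Working:
idom tree: L1←L0 L2←L1 L3←L1 L4←L1 L5←L2 L6←L5 L7←L1 L8←L1 L9←L1
Dom∩ at merges:
  L1: preds {L0,L2,L6}: {L0} ∩ {L0,L1,L2} ∩ {L0,L1,L2,L5,L6} = {L0}; idom=L0
  L4: preds {L1,L3}: {L0,L1} ∩ {L0,L1,L3} = {L0,L1}; idom=L1
  L7: preds {L4,L5}: {L0,L1,L4} ∩ {L0,L1,L2,L5} = {L0,L1}; idom=L1
  L8: preds {L6,L7}: {L0,L1,L2,L5,L6} ∩ {L0,L1,L7} = {L0,L1}; idom=L1
  L9: preds {L2,L7}: {L0,L1,L2} ∩ {L0,L1,L7} = {L0,L1}; idom=L1

idom(L7) = L1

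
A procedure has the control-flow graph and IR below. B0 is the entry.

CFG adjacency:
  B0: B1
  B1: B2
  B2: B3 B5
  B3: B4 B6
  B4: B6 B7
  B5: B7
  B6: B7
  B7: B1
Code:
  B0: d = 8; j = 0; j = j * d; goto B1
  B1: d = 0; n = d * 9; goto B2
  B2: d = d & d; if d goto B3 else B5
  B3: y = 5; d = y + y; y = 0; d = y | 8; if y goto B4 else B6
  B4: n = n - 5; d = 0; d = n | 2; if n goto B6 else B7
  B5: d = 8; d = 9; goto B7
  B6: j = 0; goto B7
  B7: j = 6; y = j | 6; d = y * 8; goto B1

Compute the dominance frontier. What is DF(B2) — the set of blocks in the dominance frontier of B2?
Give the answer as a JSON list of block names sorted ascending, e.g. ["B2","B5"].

idom tree: B1←B0 B2←B1 B3←B2 B4←B3 B5←B2 B6←B3 B7←B2
Dom∩ at merges:
  B1: preds {B0,B7}: {B0} ∩ {B0,B1,B2,B7} = {B0}; idom=B0
  B6: preds {B3,B4}: {B0,B1,B2,B3} ∩ {B0,B1,B2,B3,B4} = {B0,B1,B2,B3}; idom=B3
  B7: preds {B4,B5,B6}: {B0,B1,B2,B3,B4} ∩ {B0,B1,B2,B5} ∩ {B0,B1,B2,B3,B6} = {B0,B1,B2}; idom=B2

DF derivation:
  B1←B0: walk · to B0
  B1←B7: walk B7→B2→B1 to B0
  B6←B3: walk · to B3
  B6←B4: walk B4 to B3
  B7←B4: walk B4→B3 to B2
  B7←B5: walk B5 to B2
  B7←B6: walk B6→B3 to B2
  DF(B0)=∅
  DF(B1)={B1}
  DF(B2)={B1}
  DF(B3)={B7}
  DF(B4)={B6,B7}
  DF(B5)={B7}
  DF(B6)={B7}
  DF(B7)={B1}

DF(B2) = ["B1"]

Answer: ["B1"]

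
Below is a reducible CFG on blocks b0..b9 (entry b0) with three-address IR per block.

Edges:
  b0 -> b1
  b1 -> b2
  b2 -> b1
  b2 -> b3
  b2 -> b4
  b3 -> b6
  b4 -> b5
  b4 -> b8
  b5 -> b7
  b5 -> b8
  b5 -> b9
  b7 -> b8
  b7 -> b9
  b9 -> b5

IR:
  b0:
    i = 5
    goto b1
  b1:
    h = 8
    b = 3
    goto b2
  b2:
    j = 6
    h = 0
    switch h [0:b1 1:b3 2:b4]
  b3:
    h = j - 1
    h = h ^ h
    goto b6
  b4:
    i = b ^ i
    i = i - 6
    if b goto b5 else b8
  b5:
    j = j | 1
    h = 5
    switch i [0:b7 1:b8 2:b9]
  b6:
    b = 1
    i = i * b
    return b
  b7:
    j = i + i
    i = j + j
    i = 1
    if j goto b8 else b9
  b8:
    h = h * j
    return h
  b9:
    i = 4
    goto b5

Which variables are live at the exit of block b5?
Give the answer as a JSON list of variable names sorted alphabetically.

Block summaries:
  b0 def {i} use ∅
  b1 def {b,h} use ∅
  b2 def {h,j} use ∅
  b3 def {h} use {j}
  b4 def {i} use {b,i}
  b5 def {h,j} use {i,j}
  b6 def {b,i} use {i}
  b7 def {i,j} use {i}
  b8 def {h} use {h,j}
  b9 def {i} use ∅

Liveness:
  b0 li=∅ lo={i}
  b1 li={i} lo={b,i}
  b2 li={b,i} lo={b,h,i,j}
  b3 li={i,j} lo={i}
  b4 li={b,h,i,j} lo={h,i,j}
  b5 li={i,j} lo={h,i,j}
  b6 li={i} lo=∅
  b7 li={h,i} lo={h,j}
  b8 li={h,j} lo=∅
  b9 li={j} lo={i,j}

live-out(b5) = ["h", "i", "j"]

Answer: ["h", "i", "j"]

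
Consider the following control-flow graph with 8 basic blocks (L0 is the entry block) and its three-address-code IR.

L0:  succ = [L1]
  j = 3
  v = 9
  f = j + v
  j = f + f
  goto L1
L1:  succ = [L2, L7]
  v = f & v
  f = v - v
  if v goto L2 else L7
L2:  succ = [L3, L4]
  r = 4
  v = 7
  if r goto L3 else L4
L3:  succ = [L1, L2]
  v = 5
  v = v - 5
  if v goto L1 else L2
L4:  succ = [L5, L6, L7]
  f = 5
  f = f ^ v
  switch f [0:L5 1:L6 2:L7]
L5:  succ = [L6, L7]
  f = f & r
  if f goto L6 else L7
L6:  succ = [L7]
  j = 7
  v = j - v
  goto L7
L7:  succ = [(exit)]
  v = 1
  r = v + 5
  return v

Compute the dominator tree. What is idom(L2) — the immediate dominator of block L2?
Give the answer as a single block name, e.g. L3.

Answer: L1

Derivation:
idom tree: L1←L0 L2←L1 L3←L2 L4←L2 L5←L4 L6←L4 L7←L1
Join-block Dom:
  L1: preds {L0,L3}: {L0} ∩ {L0,L1,L2,L3} = {L0}; idom=L0
  L2: preds {L1,L3}: {L0,L1} ∩ {L0,L1,L2,L3} = {L0,L1}; idom=L1
  L6: preds {L4,L5}: {L0,L1,L2,L4} ∩ {L0,L1,L2,L4,L5} = {L0,L1,L2,L4}; idom=L4
  L7: preds {L1,L4,L5,L6}: {L0,L1} ∩ {L0,L1,L2,L4} ∩ {L0,L1,L2,L4,L5} ∩ {L0,L1,L2,L4,L6} = {L0,L1}; idom=L1

idom(L2) = L1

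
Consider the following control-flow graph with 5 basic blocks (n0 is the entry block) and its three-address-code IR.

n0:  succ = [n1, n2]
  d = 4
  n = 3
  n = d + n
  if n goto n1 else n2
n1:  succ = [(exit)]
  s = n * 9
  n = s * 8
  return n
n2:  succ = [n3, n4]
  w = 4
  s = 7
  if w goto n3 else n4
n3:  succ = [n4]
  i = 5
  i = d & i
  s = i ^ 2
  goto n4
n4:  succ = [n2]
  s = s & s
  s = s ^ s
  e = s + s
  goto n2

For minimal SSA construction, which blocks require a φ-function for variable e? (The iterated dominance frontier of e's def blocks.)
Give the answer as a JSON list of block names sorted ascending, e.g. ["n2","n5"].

idom tree: n1←n0 n2←n0 n3←n2 n4←n2
Dom at joins:
  n2: preds {n0,n4}: {n0} ∩ {n0,n2,n4} = {n0}; idom=n0
  n4: preds {n2,n3}: {n0,n2} ∩ {n0,n2,n3} = {n0,n2}; idom=n2

Frontier:
  join n2 pred n0: · stop@n0
  join n2 pred n4: n4→n2 stop@n0
  join n4 pred n2: · stop@n2
  join n4 pred n3: n3 stop@n2
  n0 → ∅
  n1 → ∅
  n2 → {n2}
  n3 → {n4}
  n4 → {n2}

φ for e: defs {n4}
  DF⁺ = {n2}

Answer: ["n2"]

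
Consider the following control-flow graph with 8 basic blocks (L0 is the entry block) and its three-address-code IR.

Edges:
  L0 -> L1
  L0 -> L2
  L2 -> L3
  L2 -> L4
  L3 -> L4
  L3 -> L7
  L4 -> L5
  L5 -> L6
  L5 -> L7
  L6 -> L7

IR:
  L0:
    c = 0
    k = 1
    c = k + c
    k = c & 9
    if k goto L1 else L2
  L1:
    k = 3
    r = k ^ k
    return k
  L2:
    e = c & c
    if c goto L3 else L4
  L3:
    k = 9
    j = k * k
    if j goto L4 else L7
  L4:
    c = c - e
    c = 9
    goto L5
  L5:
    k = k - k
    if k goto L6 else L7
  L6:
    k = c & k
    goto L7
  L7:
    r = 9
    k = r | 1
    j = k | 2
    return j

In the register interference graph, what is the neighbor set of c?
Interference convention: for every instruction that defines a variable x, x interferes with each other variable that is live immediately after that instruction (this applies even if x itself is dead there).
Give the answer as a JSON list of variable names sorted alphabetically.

def/use:
  L0 def {c,k} use ∅
  L1 def {k,r} use ∅
  L2 def {e} use {c}
  L3 def {j,k} use ∅
  L4 def {c} use {c,e}
  L5 def {k} use {k}
  L6 def {k} use {c,k}
  L7 def {j,k,r} use ∅

Live sets:
  L0 li=∅ lo={c,k}
  L1 li=∅ lo=∅
  L2 li={c,k} lo={c,e,k}
  L3 li={c,e} lo={c,e,k}
  L4 li={c,e,k} lo={c,k}
  L5 li={c,k} lo={c,k}
  L6 li={c,k} lo=∅
  L7 li=∅ lo=∅

Conflict graph:
  c↔{e,j,k}
  e↔{c,j,k}
  j↔{c,e,k}
  k↔{c,e,j,r}
  r↔{k}

N(c) = ["e", "j", "k"]

Answer: ["e", "j", "k"]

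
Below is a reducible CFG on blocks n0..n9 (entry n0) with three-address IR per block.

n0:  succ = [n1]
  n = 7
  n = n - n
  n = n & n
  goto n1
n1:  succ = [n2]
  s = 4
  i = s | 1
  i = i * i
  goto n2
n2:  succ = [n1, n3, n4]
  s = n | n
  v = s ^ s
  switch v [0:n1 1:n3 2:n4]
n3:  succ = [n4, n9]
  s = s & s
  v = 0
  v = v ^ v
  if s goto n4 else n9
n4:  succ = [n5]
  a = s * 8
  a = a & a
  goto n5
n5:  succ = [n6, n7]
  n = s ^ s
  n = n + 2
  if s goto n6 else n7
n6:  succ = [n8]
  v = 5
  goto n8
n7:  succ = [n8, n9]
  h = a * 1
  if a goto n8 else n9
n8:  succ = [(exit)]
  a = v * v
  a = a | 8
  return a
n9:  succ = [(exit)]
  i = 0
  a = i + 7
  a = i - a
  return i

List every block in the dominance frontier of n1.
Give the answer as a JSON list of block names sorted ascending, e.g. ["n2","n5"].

idom tree: n1←n0 n2←n1 n3←n2 n4←n2 n5←n4 n6←n5 n7←n5 n8←n5 n9←n2
Dom at joins:
  n1: preds {n0,n2}: {n0} ∩ {n0,n1,n2} = {n0}; idom=n0
  n4: preds {n2,n3}: {n0,n1,n2} ∩ {n0,n1,n2,n3} = {n0,n1,n2}; idom=n2
  n8: preds {n6,n7}: {n0,n1,n2,n4,n5,n6} ∩ {n0,n1,n2,n4,n5,n7} = {n0,n1,n2,n4,n5}; idom=n5
  n9: preds {n3,n7}: {n0,n1,n2,n3} ∩ {n0,n1,n2,n4,n5,n7} = {n0,n1,n2}; idom=n2

Frontier:
  join n1 pred n0: · stop@n0
  join n1 pred n2: n2→n1 stop@n0
  join n4 pred n2: · stop@n2
  join n4 pred n3: n3 stop@n2
  join n8 pred n6: n6 stop@n5
  join n8 pred n7: n7 stop@n5
  join n9 pred n3: n3 stop@n2
  join n9 pred n7: n7→n5→n4 stop@n2
  n0 → ∅
  n1 → {n1}
  n2 → {n1}
  n3 → {n4,n9}
  n4 → {n9}
  n5 → {n9}
  n6 → {n8}
  n7 → {n8,n9}
  n8 → ∅
  n9 → ∅

DF(n1) = ["n1"]

Answer: ["n1"]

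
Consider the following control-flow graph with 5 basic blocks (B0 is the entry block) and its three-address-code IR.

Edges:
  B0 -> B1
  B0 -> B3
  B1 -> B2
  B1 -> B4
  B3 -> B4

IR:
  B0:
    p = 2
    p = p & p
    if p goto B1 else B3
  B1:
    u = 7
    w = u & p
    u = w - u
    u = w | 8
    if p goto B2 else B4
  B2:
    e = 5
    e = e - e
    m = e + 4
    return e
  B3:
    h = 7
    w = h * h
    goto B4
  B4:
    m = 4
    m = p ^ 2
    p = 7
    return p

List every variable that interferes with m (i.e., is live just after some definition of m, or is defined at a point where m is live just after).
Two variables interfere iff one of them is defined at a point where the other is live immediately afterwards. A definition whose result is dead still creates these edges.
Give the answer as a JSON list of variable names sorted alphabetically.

Answer: ["e", "p"]

Derivation:
Block summaries:
  B0: def={p} ue=∅
  B1: def={u,w} ue={p}
  B2: def={e,m} ue=∅
  B3: def={h,w} ue=∅
  B4: def={m,p} ue={p}

Liveness:
  B0: in=∅ out={p}
  B1: in={p} out={p}
  B2: in=∅ out=∅
  B3: in={p} out={p}
  B4: in={p} out=∅

Conflict graph:
  e: {m}
  h: {p}
  m: {e,p}
  p: {h,m,u,w}
  u: {p,w}
  w: {p,u}

N(m) = ["e", "p"]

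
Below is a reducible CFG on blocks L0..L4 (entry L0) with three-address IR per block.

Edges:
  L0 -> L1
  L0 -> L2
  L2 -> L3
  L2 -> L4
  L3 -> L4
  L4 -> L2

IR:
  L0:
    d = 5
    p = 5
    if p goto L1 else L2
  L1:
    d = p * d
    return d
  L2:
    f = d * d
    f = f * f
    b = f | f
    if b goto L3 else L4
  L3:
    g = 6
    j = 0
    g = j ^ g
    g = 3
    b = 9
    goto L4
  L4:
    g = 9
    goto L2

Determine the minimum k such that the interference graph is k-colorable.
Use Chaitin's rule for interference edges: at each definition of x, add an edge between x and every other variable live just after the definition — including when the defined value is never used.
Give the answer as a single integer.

def/use:
  L0: {d,p} / ∅
  L1: {d} / {d,p}
  L2: {b,f} / {d}
  L3: {b,g,j} / ∅
  L4: {g} / ∅

Live sets:
  L0: in=∅ out={d,p}
  L1: in={d,p} out=∅
  L2: in={d} out={d}
  L3: in={d} out={d}
  L4: in={d} out={d}

Conflict graph:
  b↔{d}
  d↔{b,f,g,j,p}
  f↔{d}
  g↔{d,j}
  j↔{d,g}
  p↔{d}

Colouring:
  {d,g,j} pairwise interfere (3-clique) ⇒ χ ≥ 3
  3-colouring: R0={d}  R1={b,f,g,p}  R2={j}
  χ = 3

Answer: 3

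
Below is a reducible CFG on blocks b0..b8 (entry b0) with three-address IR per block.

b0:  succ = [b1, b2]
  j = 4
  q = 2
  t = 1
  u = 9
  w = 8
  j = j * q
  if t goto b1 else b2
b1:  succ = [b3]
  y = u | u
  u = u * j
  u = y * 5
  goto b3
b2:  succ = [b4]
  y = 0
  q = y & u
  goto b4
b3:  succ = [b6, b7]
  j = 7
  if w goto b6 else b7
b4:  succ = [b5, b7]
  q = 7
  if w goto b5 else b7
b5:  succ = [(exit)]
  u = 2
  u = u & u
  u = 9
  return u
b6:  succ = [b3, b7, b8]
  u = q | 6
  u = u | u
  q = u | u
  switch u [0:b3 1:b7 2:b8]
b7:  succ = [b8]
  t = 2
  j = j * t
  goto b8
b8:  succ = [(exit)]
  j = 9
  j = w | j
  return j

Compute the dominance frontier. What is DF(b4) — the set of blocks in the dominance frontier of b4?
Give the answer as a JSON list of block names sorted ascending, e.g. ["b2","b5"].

Answer: ["b7"]

Derivation:
idom tree: b1←b0 b2←b0 b3←b1 b4←b2 b5←b4 b6←b3 b7←b0 b8←b0
Dom∩ at merges:
  b3: preds {b1,b6}: {b0,b1} ∩ {b0,b1,b3,b6} = {b0,b1}; idom=b1
  b7: preds {b3,b4,b6}: {b0,b1,b3} ∩ {b0,b2,b4} ∩ {b0,b1,b3,b6} = {b0}; idom=b0
  b8: preds {b6,b7}: {b0,b1,b3,b6} ∩ {b0,b7} = {b0}; idom=b0

DF derivation:
  join b3 pred b1: · stop@b1
  join b3 pred b6: b6→b3 stop@b1
  join b7 pred b3: b3→b1 stop@b0
  join b7 pred b4: b4→b2 stop@b0
  join b7 pred b6: b6→b3→b1 stop@b0
  join b8 pred b6: b6→b3→b1 stop@b0
  join b8 pred b7: b7 stop@b0
  DF(b0)=∅
  DF(b1)={b7,b8}
  DF(b2)={b7}
  DF(b3)={b3,b7,b8}
  DF(b4)={b7}
  DF(b5)=∅
  DF(b6)={b3,b7,b8}
  DF(b7)={b8}
  DF(b8)=∅

DF(b4) = ["b7"]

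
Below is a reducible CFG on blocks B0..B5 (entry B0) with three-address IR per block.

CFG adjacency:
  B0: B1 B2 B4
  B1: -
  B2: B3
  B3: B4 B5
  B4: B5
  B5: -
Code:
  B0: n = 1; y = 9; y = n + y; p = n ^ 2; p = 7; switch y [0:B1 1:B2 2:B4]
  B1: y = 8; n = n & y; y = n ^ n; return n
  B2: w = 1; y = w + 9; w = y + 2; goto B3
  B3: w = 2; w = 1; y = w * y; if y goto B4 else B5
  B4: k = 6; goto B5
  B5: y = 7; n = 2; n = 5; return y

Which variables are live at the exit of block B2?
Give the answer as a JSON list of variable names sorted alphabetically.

Per-block:
  B0: {n,p,y} / ∅
  B1: {n,y} / {n}
  B2: {w,y} / ∅
  B3: {w,y} / {y}
  B4: {k} / ∅
  B5: {n,y} / ∅

Backward fixpoint:
  B0: in=∅ out={n}
  B1: in={n} out=∅
  B2: in=∅ out={y}
  B3: in={y} out=∅
  B4: in=∅ out=∅
  B5: in=∅ out=∅

live-out(B2) = ["y"]

Answer: ["y"]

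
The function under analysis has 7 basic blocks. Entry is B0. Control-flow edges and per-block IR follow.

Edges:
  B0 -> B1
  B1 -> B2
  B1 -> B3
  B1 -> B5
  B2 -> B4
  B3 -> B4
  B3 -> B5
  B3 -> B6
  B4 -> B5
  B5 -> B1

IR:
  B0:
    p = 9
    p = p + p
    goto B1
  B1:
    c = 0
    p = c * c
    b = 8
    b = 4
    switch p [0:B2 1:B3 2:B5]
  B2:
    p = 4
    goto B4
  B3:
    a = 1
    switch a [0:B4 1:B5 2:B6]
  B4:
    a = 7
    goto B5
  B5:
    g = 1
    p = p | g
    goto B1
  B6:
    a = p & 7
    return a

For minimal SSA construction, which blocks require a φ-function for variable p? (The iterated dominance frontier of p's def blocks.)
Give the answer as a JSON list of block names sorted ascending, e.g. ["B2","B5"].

Answer: ["B1", "B4", "B5"]

Working:
idom tree: B1←B0 B2←B1 B3←B1 B4←B1 B5←B1 B6←B3
Dom∩ at merges:
  B1: preds {B0,B5}: {B0} ∩ {B0,B1,B5} = {B0}; idom=B0
  B4: preds {B2,B3}: {B0,B1,B2} ∩ {B0,B1,B3} = {B0,B1}; idom=B1
  B5: preds {B1,B3,B4}: {B0,B1} ∩ {B0,B1,B3} ∩ {B0,B1,B4} = {B0,B1}; idom=B1

DF derivation:
  join B1 pred B0: · stop@B0
  join B1 pred B5: B5→B1 stop@B0
  join B4 pred B2: B2 stop@B1
  join B4 pred B3: B3 stop@B1
  join B5 pred B1: · stop@B1
  join B5 pred B3: B3 stop@B1
  join B5 pred B4: B4 stop@B1
  B0 → ∅
  B1 → {B1}
  B2 → {B4}
  B3 → {B4,B5}
  B4 → {B5}
  B5 → {B1}
  B6 → ∅

φ for p: defs {B0,B1,B2,B5}
  DF⁺ = {B1,B4,B5}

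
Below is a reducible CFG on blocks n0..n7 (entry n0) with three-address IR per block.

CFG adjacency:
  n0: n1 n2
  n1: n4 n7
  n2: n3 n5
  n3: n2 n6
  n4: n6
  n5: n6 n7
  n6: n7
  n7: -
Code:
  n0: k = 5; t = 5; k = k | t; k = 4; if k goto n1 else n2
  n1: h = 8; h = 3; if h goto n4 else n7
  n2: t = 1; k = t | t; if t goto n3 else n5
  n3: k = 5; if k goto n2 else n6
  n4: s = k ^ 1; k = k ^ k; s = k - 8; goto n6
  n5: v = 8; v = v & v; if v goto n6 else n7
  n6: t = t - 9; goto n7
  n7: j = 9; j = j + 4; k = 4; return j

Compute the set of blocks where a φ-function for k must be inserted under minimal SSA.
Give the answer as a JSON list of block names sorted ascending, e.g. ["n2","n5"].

idom tree: n1←n0 n2←n0 n3←n2 n4←n1 n5←n2 n6←n0 n7←n0
Dom∩ at merges:
  n2: preds {n0,n3}: {n0} ∩ {n0,n2,n3} = {n0}; idom=n0
  n6: preds {n3,n4,n5}: {n0,n2,n3} ∩ {n0,n1,n4} ∩ {n0,n2,n5} = {n0}; idom=n0
  n7: preds {n1,n5,n6}: {n0,n1} ∩ {n0,n2,n5} ∩ {n0,n6} = {n0}; idom=n0

Frontier:
  join n2 pred n0: · stop@n0
  join n2 pred n3: n3→n2 stop@n0
  join n6 pred n3: n3→n2 stop@n0
  join n6 pred n4: n4→n1 stop@n0
  join n6 pred n5: n5→n2 stop@n0
  join n7 pred n1: n1 stop@n0
  join n7 pred n5: n5→n2 stop@n0
  join n7 pred n6: n6 stop@n0
  n0: DF=∅
  n1: DF={n6,n7}
  n2: DF={n2,n6,n7}
  n3: DF={n2,n6}
  n4: DF={n6}
  n5: DF={n6,n7}
  n6: DF={n7}
  n7: DF=∅

φ for k: defs {n0,n2,n3,n4,n7}
  DF⁺ = {n2,n6,n7}

Answer: ["n2", "n6", "n7"]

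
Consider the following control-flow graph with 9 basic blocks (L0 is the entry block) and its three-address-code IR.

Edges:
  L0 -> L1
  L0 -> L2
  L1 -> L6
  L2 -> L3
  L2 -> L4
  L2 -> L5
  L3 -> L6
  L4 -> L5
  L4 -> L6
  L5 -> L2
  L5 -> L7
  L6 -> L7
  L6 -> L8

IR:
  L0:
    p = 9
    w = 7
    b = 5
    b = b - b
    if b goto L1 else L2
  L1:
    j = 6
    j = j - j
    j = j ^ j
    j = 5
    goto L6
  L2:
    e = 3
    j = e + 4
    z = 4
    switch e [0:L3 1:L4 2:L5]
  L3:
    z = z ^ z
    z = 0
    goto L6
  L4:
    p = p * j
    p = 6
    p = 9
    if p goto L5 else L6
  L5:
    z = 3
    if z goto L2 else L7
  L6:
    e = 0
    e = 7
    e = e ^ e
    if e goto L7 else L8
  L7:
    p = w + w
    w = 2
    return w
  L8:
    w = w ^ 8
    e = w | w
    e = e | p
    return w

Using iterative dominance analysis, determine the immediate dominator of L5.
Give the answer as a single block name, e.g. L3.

idom tree: L1←L0 L2←L0 L3←L2 L4←L2 L5←L2 L6←L0 L7←L0 L8←L6
Dom at joins:
  L2: preds {L0,L5}: {L0} ∩ {L0,L2,L5} = {L0}; idom=L0
  L5: preds {L2,L4}: {L0,L2} ∩ {L0,L2,L4} = {L0,L2}; idom=L2
  L6: preds {L1,L3,L4}: {L0,L1} ∩ {L0,L2,L3} ∩ {L0,L2,L4} = {L0}; idom=L0
  L7: preds {L5,L6}: {L0,L2,L5} ∩ {L0,L6} = {L0}; idom=L0

idom(L5) = L2

Answer: L2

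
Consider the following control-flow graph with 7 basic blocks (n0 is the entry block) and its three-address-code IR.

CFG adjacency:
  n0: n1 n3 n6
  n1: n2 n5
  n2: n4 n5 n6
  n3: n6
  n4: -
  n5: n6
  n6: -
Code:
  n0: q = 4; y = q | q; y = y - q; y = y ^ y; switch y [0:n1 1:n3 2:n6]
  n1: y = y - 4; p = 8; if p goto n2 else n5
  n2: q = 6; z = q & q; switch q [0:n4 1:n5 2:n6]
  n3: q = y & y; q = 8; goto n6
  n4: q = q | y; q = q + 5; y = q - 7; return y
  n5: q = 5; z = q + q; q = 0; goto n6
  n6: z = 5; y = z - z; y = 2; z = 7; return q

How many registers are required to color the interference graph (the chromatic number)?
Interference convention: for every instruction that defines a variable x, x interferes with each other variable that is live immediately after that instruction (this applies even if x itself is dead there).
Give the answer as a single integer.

Answer: 3

Analysis:
Block summaries:
  n0: def={q,y} ue=∅
  n1: def={p,y} ue={y}
  n2: def={q,z} ue=∅
  n3: def={q} ue={y}
  n4: def={q,y} ue={q,y}
  n5: def={q,z} ue=∅
  n6: def={y,z} ue={q}

Backward fixpoint:
  live n0: ∅→{q,y}
  live n1: {y}→{y}
  live n2: {y}→{q,y}
  live n3: {y}→{q}
  live n4: {q,y}→∅
  live n5: ∅→{q}
  live n6: {q}→∅

Conflict graph:
  p: {y}
  q: {y,z}
  y: {p,q,z}
  z: {q,y}

Chromatic number:
  clique {q,y,z} ⇒ need ≥ 3
  3-colouring: c0={y}  c1={p,q}  c2={z}
  χ = 3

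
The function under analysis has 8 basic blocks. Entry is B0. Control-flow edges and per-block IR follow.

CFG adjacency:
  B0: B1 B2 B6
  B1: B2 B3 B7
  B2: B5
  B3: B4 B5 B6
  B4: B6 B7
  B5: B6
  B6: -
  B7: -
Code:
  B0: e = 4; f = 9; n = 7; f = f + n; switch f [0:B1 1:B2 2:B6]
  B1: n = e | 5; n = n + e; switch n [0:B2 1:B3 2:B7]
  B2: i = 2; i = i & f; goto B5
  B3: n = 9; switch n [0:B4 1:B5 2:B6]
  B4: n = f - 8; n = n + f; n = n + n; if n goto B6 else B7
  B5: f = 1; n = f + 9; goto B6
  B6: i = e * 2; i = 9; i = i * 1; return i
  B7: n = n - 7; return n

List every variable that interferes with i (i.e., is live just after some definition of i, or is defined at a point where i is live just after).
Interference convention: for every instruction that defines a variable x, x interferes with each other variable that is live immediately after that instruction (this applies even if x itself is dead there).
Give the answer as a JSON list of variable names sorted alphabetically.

Answer: ["e", "f"]

Derivation:
Per-block:
  B0 def {e,f,n} use ∅
  B1 def {n} use {e}
  B2 def {i} use {f}
  B3 def {n} use ∅
  B4 def {n} use {f}
  B5 def {f,n} use ∅
  B6 def {i} use {e}
  B7 def {n} use {n}

Backward fixpoint:
  B0: in=∅ out={e,f}
  B1: in={e,f} out={e,f,n}
  B2: in={e,f} out={e}
  B3: in={e,f} out={e,f}
  B4: in={e,f} out={e,n}
  B5: in={e} out={e}
  B6: in={e} out=∅
  B7: in={n} out=∅

Interference:
  e: {f,i,n}
  f: {e,i,n}
  i: {e,f}
  n: {e,f}

N(i) = ["e", "f"]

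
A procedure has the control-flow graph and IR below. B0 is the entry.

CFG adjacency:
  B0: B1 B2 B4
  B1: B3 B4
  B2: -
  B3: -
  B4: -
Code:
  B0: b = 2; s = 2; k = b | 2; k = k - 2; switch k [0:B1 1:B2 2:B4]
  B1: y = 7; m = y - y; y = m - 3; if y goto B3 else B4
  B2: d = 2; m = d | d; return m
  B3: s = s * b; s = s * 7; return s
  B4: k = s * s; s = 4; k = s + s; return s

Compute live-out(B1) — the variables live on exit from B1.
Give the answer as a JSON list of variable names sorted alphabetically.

Answer: ["b", "s"]

Derivation:
Block summaries:
  B0: {b,k,s} / ∅
  B1: {m,y} / ∅
  B2: {d,m} / ∅
  B3: {s} / {b,s}
  B4: {k,s} / {s}

Live sets:
  live B0: ∅→{b,s}
  live B1: {b,s}→{b,s}
  live B2: ∅→∅
  live B3: {b,s}→∅
  live B4: {s}→∅

live-out(B1) = ["b", "s"]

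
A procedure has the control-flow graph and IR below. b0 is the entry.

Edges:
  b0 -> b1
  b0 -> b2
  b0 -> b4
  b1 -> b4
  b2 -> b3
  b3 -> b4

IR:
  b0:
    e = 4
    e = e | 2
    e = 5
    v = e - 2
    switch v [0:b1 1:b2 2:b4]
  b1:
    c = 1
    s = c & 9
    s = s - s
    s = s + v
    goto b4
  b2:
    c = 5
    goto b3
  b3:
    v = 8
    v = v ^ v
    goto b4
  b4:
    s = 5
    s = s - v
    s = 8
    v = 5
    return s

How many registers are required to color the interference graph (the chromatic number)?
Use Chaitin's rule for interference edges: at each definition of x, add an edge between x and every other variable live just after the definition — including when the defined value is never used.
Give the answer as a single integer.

def/use:
  b0: def={e,v} ue=∅
  b1: def={c,s} ue={v}
  b2: def={c} ue=∅
  b3: def={v} ue=∅
  b4: def={s,v} ue={v}

Liveness:
  b0: in=∅ out={v}
  b1: in={v} out={v}
  b2: in=∅ out=∅
  b3: in=∅ out={v}
  b4: in={v} out=∅

Conflict graph:
  c: {v}
  e: ∅
  s: {v}
  v: {c,s}

Colouring:
  {c,v} pairwise interfere (2-clique) ⇒ χ ≥ 2
  2-colouring: r0={e,v}  r1={c,s}
  χ = 2

Answer: 2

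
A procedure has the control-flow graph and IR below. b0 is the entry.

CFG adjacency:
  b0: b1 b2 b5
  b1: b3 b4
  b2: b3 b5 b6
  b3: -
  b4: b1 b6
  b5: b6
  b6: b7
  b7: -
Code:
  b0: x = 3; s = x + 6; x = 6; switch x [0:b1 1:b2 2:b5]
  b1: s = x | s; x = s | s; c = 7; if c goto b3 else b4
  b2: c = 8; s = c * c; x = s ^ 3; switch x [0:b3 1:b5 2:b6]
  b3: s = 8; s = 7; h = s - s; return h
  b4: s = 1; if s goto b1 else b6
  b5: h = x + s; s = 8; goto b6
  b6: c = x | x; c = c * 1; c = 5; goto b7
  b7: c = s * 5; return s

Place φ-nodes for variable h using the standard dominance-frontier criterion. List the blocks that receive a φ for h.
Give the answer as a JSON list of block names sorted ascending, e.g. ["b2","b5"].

Answer: ["b6"]

Analysis:
idom tree: b1←b0 b2←b0 b3←b0 b4←b1 b5←b0 b6←b0 b7←b6
Join-block Dom:
  b1: preds {b0,b4}: {b0} ∩ {b0,b1,b4} = {b0}; idom=b0
  b3: preds {b1,b2}: {b0,b1} ∩ {b0,b2} = {b0}; idom=b0
  b5: preds {b0,b2}: {b0} ∩ {b0,b2} = {b0}; idom=b0
  b6: preds {b2,b4,b5}: {b0,b2} ∩ {b0,b1,b4} ∩ {b0,b5} = {b0}; idom=b0

DF derivation:
  join b1 pred b0: · stop@b0
  join b1 pred b4: b4→b1 stop@b0
  join b3 pred b1: b1 stop@b0
  join b3 pred b2: b2 stop@b0
  join b5 pred b0: · stop@b0
  join b5 pred b2: b2 stop@b0
  join b6 pred b2: b2 stop@b0
  join b6 pred b4: b4→b1 stop@b0
  join b6 pred b5: b5 stop@b0
  DF(b0)=∅
  DF(b1)={b1,b3,b6}
  DF(b2)={b3,b5,b6}
  DF(b3)=∅
  DF(b4)={b1,b6}
  DF(b5)={b6}
  DF(b6)=∅
  DF(b7)=∅

φ for h: defs {b3,b5}
  DF⁺ = {b6}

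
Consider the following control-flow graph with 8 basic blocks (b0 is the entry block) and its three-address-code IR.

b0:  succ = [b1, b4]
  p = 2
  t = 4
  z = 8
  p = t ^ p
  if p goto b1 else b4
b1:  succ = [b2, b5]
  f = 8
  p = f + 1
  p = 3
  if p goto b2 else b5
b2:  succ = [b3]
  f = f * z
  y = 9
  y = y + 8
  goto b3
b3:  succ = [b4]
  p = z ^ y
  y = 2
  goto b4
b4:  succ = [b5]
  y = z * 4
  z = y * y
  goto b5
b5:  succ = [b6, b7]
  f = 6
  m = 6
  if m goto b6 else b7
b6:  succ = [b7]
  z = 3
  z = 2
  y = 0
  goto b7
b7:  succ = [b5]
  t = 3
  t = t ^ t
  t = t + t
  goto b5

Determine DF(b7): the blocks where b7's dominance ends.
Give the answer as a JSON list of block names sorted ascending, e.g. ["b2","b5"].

Answer: ["b5"]

Analysis:
idom tree: b1←b0 b2←b1 b3←b2 b4←b0 b5←b0 b6←b5 b7←b5
Dom at joins:
  b4: preds {b0,b3}: {b0} ∩ {b0,b1,b2,b3} = {b0}; idom=b0
  b5: preds {b1,b4,b7}: {b0,b1} ∩ {b0,b4} ∩ {b0,b5,b7} = {b0}; idom=b0
  b7: preds {b5,b6}: {b0,b5} ∩ {b0,b5,b6} = {b0,b5}; idom=b5

DF derivation:
  join b4 pred b0: · stop@b0
  join b4 pred b3: b3→b2→b1 stop@b0
  join b5 pred b1: b1 stop@b0
  join b5 pred b4: b4 stop@b0
  join b5 pred b7: b7→b5 stop@b0
  join b7 pred b5: · stop@b5
  join b7 pred b6: b6 stop@b5
  b0 → ∅
  b1 → {b4,b5}
  b2 → {b4}
  b3 → {b4}
  b4 → {b5}
  b5 → {b5}
  b6 → {b7}
  b7 → {b5}

DF(b7) = ["b5"]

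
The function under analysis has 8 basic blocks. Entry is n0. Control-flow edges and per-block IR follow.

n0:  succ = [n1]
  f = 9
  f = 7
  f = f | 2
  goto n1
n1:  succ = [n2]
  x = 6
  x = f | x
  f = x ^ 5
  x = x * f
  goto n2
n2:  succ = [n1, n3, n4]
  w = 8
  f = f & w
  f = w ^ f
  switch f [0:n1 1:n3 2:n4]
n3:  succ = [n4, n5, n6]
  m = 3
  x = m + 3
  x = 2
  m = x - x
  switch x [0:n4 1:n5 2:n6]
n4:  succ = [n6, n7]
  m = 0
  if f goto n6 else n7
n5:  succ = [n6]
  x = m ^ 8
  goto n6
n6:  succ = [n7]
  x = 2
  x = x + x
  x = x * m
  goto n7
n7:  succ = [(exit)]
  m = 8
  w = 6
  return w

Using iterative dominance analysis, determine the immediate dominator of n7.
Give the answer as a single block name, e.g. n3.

Answer: n2

Working:
idom tree: n1←n0 n2←n1 n3←n2 n4←n2 n5←n3 n6←n2 n7←n2
Dom at joins:
  n1: preds {n0,n2}: {n0} ∩ {n0,n1,n2} = {n0}; idom=n0
  n4: preds {n2,n3}: {n0,n1,n2} ∩ {n0,n1,n2,n3} = {n0,n1,n2}; idom=n2
  n6: preds {n3,n4,n5}: {n0,n1,n2,n3} ∩ {n0,n1,n2,n4} ∩ {n0,n1,n2,n3,n5} = {n0,n1,n2}; idom=n2
  n7: preds {n4,n6}: {n0,n1,n2,n4} ∩ {n0,n1,n2,n6} = {n0,n1,n2}; idom=n2

idom(n7) = n2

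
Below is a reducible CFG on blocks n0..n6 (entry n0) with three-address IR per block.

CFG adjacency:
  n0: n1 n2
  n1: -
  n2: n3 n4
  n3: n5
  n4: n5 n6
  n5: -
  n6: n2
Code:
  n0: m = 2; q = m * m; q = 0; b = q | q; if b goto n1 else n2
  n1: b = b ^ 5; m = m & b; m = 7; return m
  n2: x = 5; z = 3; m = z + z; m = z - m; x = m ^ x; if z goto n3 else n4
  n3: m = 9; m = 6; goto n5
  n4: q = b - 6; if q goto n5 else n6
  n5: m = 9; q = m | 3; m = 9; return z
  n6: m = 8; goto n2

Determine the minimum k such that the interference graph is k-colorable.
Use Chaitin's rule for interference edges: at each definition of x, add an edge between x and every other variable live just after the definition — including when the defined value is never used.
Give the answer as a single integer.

Block summaries:
  n0: def={b,m,q} ue=∅
  n1: def={b,m} ue={b,m}
  n2: def={m,x,z} ue=∅
  n3: def={m} ue=∅
  n4: def={q} ue={b}
  n5: def={m,q} ue={z}
  n6: def={m} ue=∅

Live sets:
  n0 li=∅ lo={b,m}
  n1 li={b,m} lo=∅
  n2 li={b} lo={b,z}
  n3 li={z} lo={z}
  n4 li={b,z} lo={b,z}
  n5 li={z} lo=∅
  n6 li={b} lo={b}

Conflict graph:
  b: {m,q,x,z}
  m: {b,q,x,z}
  q: {b,m,z}
  x: {b,m,z}
  z: {b,m,q,x}

Chromatic number:
  clique {b,m,q,z} ⇒ need ≥ 4
  4-colouring: R0={b}  R1={m}  R2={z}  R3={q,x}
  χ = 4

Answer: 4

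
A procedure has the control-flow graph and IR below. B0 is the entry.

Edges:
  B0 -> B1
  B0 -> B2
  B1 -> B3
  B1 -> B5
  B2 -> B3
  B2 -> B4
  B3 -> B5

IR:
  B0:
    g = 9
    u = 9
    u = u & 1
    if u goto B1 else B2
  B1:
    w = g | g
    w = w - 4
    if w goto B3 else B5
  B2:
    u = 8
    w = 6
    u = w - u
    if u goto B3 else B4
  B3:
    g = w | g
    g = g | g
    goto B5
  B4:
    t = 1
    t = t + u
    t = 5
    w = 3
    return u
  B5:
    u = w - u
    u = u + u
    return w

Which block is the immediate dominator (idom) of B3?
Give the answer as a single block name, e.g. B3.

idom tree: B1←B0 B2←B0 B3←B0 B4←B2 B5←B0
Dom∩ at merges:
  B3: preds {B1,B2}: {B0,B1} ∩ {B0,B2} = {B0}; idom=B0
  B5: preds {B1,B3}: {B0,B1} ∩ {B0,B3} = {B0}; idom=B0

idom(B3) = B0

Answer: B0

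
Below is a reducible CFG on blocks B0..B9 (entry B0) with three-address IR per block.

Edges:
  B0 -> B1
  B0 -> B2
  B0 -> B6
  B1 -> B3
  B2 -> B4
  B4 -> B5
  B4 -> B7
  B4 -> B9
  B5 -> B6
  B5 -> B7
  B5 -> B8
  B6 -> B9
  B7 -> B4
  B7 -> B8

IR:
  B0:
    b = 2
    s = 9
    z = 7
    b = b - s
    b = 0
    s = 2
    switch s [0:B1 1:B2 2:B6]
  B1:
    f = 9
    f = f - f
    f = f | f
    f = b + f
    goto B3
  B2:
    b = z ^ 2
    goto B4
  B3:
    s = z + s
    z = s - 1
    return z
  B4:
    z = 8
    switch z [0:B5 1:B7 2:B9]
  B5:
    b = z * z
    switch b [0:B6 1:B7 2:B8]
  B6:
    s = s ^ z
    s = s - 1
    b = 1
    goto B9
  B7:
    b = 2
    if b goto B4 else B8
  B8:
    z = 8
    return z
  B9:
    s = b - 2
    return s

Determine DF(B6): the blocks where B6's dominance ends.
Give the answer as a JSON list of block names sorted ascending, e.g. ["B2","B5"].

Answer: ["B9"]

Working:
idom tree: B1←B0 B2←B0 B3←B1 B4←B2 B5←B4 B6←B0 B7←B4 B8←B4 B9←B0
Dom at joins:
  B4: preds {B2,B7}: {B0,B2} ∩ {B0,B2,B4,B7} = {B0,B2}; idom=B2
  B6: preds {B0,B5}: {B0} ∩ {B0,B2,B4,B5} = {B0}; idom=B0
  B7: preds {B4,B5}: {B0,B2,B4} ∩ {B0,B2,B4,B5} = {B0,B2,B4}; idom=B4
  B8: preds {B5,B7}: {B0,B2,B4,B5} ∩ {B0,B2,B4,B7} = {B0,B2,B4}; idom=B4
  B9: preds {B4,B6}: {B0,B2,B4} ∩ {B0,B6} = {B0}; idom=B0

Frontier:
  join B4 pred B2: · stop@B2
  join B4 pred B7: B7→B4 stop@B2
  join B6 pred B0: · stop@B0
  join B6 pred B5: B5→B4→B2 stop@B0
  join B7 pred B4: · stop@B4
  join B7 pred B5: B5 stop@B4
  join B8 pred B5: B5 stop@B4
  join B8 pred B7: B7 stop@B4
  join B9 pred B4: B4→B2 stop@B0
  join B9 pred B6: B6 stop@B0
  B0 → ∅
  B1 → ∅
  B2 → {B6,B9}
  B3 → ∅
  B4 → {B4,B6,B9}
  B5 → {B6,B7,B8}
  B6 → {B9}
  B7 → {B4,B8}
  B8 → ∅
  B9 → ∅

DF(B6) = ["B9"]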